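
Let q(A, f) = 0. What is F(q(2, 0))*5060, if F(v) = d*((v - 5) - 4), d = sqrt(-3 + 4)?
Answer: -45540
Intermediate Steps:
d = 1 (d = sqrt(1) = 1)
F(v) = -9 + v (F(v) = 1*((v - 5) - 4) = 1*((-5 + v) - 4) = 1*(-9 + v) = -9 + v)
F(q(2, 0))*5060 = (-9 + 0)*5060 = -9*5060 = -45540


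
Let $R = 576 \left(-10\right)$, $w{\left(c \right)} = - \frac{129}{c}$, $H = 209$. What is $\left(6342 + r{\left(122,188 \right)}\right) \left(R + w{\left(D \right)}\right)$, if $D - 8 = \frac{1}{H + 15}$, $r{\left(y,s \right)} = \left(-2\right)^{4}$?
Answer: $- \frac{5986100928}{163} \approx -3.6725 \cdot 10^{7}$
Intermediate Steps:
$r{\left(y,s \right)} = 16$
$D = \frac{1793}{224}$ ($D = 8 + \frac{1}{209 + 15} = 8 + \frac{1}{224} = \frac{1793}{224} \approx 8.0045$)
$R = -5760$
$\left(6342 + r{\left(122,188 \right)}\right) \left(R + w{\left(D \right)}\right) = \left(6342 + 16\right) \left(-5760 - \frac{129}{\frac{1793}{224}}\right) = 6358 \left(-5760 - \frac{28896}{1793}\right) = 6358 \left(- \frac{10356576}{1793}\right) = - \frac{5986100928}{163}$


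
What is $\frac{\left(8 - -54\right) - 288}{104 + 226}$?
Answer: $- \frac{113}{165} \approx -0.68485$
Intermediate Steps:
$\frac{\left(8 - -54\right) - 288}{104 + 226} = \frac{\left(8 + 54\right) - 288}{330} = \left(62 - 288\right) \frac{1}{330} = \left(-226\right) \frac{1}{330} = - \frac{113}{165}$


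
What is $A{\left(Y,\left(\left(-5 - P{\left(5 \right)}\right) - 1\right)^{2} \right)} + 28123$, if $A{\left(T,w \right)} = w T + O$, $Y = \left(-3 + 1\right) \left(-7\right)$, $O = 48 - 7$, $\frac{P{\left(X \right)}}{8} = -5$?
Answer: $44348$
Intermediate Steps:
$P{\left(X \right)} = -40$ ($P{\left(X \right)} = 8 \left(-5\right) = -40$)
$O = 41$ ($O = 48 - 7 = 41$)
$Y = 14$ ($Y = \left(-2\right) \left(-7\right) = 14$)
$A{\left(T,w \right)} = 41 + T w$ ($A{\left(T,w \right)} = w T + 41 = T w + 41 = 41 + T w$)
$A{\left(Y,\left(\left(-5 - P{\left(5 \right)}\right) - 1\right)^{2} \right)} + 28123 = \left(41 + 14 \left(\left(-5 - -40\right) - 1\right)^{2}\right) + 28123 = \left(41 + 14 \left(\left(-5 + 40\right) - 1\right)^{2}\right) + 28123 = \left(41 + 14 \left(35 - 1\right)^{2}\right) + 28123 = \left(41 + 14 \cdot 34^{2}\right) + 28123 = \left(41 + 14 \cdot 1156\right) + 28123 = \left(41 + 16184\right) + 28123 = 16225 + 28123 = 44348$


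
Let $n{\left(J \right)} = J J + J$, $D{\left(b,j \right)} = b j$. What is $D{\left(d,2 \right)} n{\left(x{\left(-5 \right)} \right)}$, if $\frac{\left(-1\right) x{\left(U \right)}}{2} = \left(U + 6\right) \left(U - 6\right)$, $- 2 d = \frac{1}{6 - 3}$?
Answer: $- \frac{506}{3} \approx -168.67$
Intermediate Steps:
$d = - \frac{1}{6}$ ($d = - \frac{1}{2 \left(6 - 3\right)} = - \frac{1}{2 \cdot 3} = \left(- \frac{1}{2}\right) \frac{1}{3} = - \frac{1}{6} \approx -0.16667$)
$x{\left(U \right)} = - 2 \left(-6 + U\right) \left(6 + U\right)$ ($x{\left(U \right)} = - 2 \left(U + 6\right) \left(U - 6\right) = - 2 \left(6 + U\right) \left(-6 + U\right) = - 2 \left(-6 + U\right) \left(6 + U\right)$)
$n{\left(J \right)} = J + J^{2}$ ($n{\left(J \right)} = J^{2} + J = J + J^{2}$)
$D{\left(d,2 \right)} n{\left(x{\left(-5 \right)} \right)} = \left(- \frac{1}{6}\right) 2 \left(72 - 2 \left(-5\right)^{2}\right) \left(1 + \left(72 - 2 \left(-5\right)^{2}\right)\right) = - \frac{\left(72 - 50\right) \left(1 + \left(72 - 50\right)\right)}{3} = - \frac{22 \left(1 + 22\right)}{3} = - \frac{22 \cdot 23}{3} = \left(- \frac{1}{3}\right) 506 = - \frac{506}{3}$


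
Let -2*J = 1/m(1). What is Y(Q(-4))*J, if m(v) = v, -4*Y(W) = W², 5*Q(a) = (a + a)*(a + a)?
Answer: 512/25 ≈ 20.480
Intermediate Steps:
Q(a) = 4*a²/5 (Q(a) = ((a + a)*(a + a))/5 = ((2*a)*(2*a))/5 = (4*a²)/5 = 4*a²/5)
Y(W) = -W²/4
J = -½ (J = -½/1 = -½*1 = -½ ≈ -0.50000)
Y(Q(-4))*J = -((⅘)*(-4)²)²/4*(-½) = -((⅘)*16)²/4*(-½) = -(64/5)²/4*(-½) = -¼*4096/25*(-½) = -1024/25*(-½) = 512/25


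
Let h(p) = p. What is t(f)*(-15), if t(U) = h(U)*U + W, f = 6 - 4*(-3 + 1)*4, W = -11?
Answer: -21495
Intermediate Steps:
f = 38 (f = 6 - (-8)*4 = 6 - 4*(-8) = 6 + 32 = 38)
t(U) = -11 + U² (t(U) = U*U - 11 = U² - 11 = -11 + U²)
t(f)*(-15) = (-11 + 38²)*(-15) = (-11 + 1444)*(-15) = 1433*(-15) = -21495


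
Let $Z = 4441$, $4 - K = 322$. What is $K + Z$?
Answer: $4123$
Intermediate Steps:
$K = -318$ ($K = 4 - 322 = -318$)
$K + Z = -318 + 4441 = 4123$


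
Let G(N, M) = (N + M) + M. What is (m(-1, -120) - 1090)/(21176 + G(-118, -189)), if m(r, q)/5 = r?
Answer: -219/4136 ≈ -0.052950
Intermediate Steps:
G(N, M) = N + 2*M (G(N, M) = (M + N) + M = N + 2*M)
m(r, q) = 5*r
(m(-1, -120) - 1090)/(21176 + G(-118, -189)) = (5*(-1) - 1090)/(21176 + (-118 + 2*(-189))) = (-5 - 1090)/(21176 + (-118 - 378)) = -1095/(21176 - 496) = -1095/20680 = -1095*1/20680 = -219/4136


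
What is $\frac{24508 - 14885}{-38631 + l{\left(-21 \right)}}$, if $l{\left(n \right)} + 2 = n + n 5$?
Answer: $- \frac{9623}{38759} \approx -0.24828$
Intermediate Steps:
$l{\left(n \right)} = -2 + 6 n$ ($l{\left(n \right)} = -2 + \left(n + n 5\right) = -2 + \left(n + 5 n\right) = -2 + 6 n$)
$\frac{24508 - 14885}{-38631 + l{\left(-21 \right)}} = \frac{24508 - 14885}{-38631 + \left(-2 + 6 \left(-21\right)\right)} = \frac{9623}{-38631 - 128} = \frac{9623}{-38759} = 9623 \left(- \frac{1}{38759}\right) = - \frac{9623}{38759}$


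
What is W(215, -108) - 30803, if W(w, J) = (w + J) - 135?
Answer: -30831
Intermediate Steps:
W(w, J) = -135 + J + w (W(w, J) = (J + w) - 135 = -135 + J + w)
W(215, -108) - 30803 = (-135 - 108 + 215) - 30803 = -28 - 30803 = -30831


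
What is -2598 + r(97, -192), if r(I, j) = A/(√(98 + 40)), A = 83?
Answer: -2598 + 83*√138/138 ≈ -2590.9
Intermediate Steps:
r(I, j) = 83*√138/138 (r(I, j) = 83/(√(98 + 40)) = 83/(√138) = 83*(√138/138) = 83*√138/138)
-2598 + r(97, -192) = -2598 + 83*√138/138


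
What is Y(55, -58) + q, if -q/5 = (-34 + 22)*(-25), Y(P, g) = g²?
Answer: 1864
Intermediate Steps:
q = -1500 (q = -5*(-34 + 22)*(-25) = -(-60)*(-25) = -5*300 = -1500)
Y(55, -58) + q = (-58)² - 1500 = 3364 - 1500 = 1864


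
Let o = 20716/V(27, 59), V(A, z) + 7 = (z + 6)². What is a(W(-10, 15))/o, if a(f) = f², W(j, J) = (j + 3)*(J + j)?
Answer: 2583525/10358 ≈ 249.42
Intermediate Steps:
V(A, z) = -7 + (6 + z)² (V(A, z) = -7 + (z + 6)² = -7 + (6 + z)²)
W(j, J) = (3 + j)*(J + j)
o = 10358/2109 (o = 20716/(-7 + (6 + 59)²) = 20716/(-7 + 65²) = 20716/(-7 + 4225) = 20716/4218 = 20716*(1/4218) = 10358/2109 ≈ 4.9113)
a(W(-10, 15))/o = ((-10)² + 3*15 + 3*(-10) + 15*(-10))²/(10358/2109) = (100 + 45 - 30 - 150)²*(2109/10358) = (-35)²*(2109/10358) = 1225*(2109/10358) = 2583525/10358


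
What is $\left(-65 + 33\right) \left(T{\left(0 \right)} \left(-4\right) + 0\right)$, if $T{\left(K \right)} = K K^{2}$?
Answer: $0$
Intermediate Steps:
$T{\left(K \right)} = K^{3}$
$\left(-65 + 33\right) \left(T{\left(0 \right)} \left(-4\right) + 0\right) = \left(-65 + 33\right) \left(0^{3} \left(-4\right) + 0\right) = - 32 \left(0 \left(-4\right) + 0\right) = - 32 \left(0 + 0\right) = \left(-32\right) 0 = 0$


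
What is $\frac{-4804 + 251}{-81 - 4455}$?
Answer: $\frac{4553}{4536} \approx 1.0037$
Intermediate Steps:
$\frac{-4804 + 251}{-81 - 4455} = - \frac{4553}{-4536} = \left(-4553\right) \left(- \frac{1}{4536}\right) = \frac{4553}{4536}$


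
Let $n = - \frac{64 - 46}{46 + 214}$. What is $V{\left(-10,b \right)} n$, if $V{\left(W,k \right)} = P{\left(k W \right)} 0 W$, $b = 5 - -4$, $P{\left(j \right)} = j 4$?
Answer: $0$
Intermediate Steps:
$P{\left(j \right)} = 4 j$
$b = 9$ ($b = 5 + 4 = 9$)
$n = - \frac{9}{130}$ ($n = - \frac{18}{260} = \left(-1\right) \frac{9}{130} = - \frac{9}{130} \approx -0.069231$)
$V{\left(W,k \right)} = 0$ ($V{\left(W,k \right)} = 4 k W 0 W = 4 W k 0 W = 0 W = 0$)
$V{\left(-10,b \right)} n = 0 \left(- \frac{9}{130}\right) = 0$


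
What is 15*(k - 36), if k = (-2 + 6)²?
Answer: -300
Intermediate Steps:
k = 16 (k = 4² = 16)
15*(k - 36) = 15*(16 - 36) = 15*(-20) = -300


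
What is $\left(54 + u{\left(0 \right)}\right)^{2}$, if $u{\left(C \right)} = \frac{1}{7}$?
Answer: $\frac{143641}{49} \approx 2931.4$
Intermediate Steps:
$u{\left(C \right)} = \frac{1}{7}$
$\left(54 + u{\left(0 \right)}\right)^{2} = \left(54 + \frac{1}{7}\right)^{2} = \left(\frac{379}{7}\right)^{2} = \frac{143641}{49}$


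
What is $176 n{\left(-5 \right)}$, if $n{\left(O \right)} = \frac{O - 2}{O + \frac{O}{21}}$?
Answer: $\frac{1176}{5} \approx 235.2$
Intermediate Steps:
$n{\left(O \right)} = \frac{21 \left(-2 + O\right)}{22 O}$ ($n{\left(O \right)} = \frac{-2 + O}{O + O \frac{1}{21}} = \frac{-2 + O}{O + \frac{O}{21}} = \frac{-2 + O}{\frac{22}{21} O} = \left(-2 + O\right) \frac{21}{22 O} = \frac{21 \left(-2 + O\right)}{22 O}$)
$176 n{\left(-5 \right)} = 176 \frac{21 \left(-2 - 5\right)}{22 \left(-5\right)} = 176 \cdot \frac{21}{22} \left(- \frac{1}{5}\right) \left(-7\right) = 176 \cdot \frac{147}{110} = \frac{1176}{5}$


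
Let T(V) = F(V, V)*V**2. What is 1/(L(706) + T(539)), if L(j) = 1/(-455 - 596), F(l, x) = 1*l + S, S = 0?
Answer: 1051/164576950768 ≈ 6.3861e-9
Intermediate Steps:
F(l, x) = l (F(l, x) = 1*l + 0 = l + 0 = l)
L(j) = -1/1051 (L(j) = 1/(-1051) = -1/1051)
T(V) = V**3 (T(V) = V*V**2 = V**3)
1/(L(706) + T(539)) = 1/(-1/1051 + 539**3) = 1/(-1/1051 + 156590819) = 1/(164576950768/1051) = 1051/164576950768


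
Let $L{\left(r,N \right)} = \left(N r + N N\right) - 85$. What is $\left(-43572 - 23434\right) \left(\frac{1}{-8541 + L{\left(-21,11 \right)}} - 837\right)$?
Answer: $\frac{244975041599}{4368} \approx 5.6084 \cdot 10^{7}$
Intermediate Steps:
$L{\left(r,N \right)} = -85 + N^{2} + N r$ ($L{\left(r,N \right)} = \left(N r + N^{2}\right) - 85 = \left(N^{2} + N r\right) - 85 = -85 + N^{2} + N r$)
$\left(-43572 - 23434\right) \left(\frac{1}{-8541 + L{\left(-21,11 \right)}} - 837\right) = \left(-43572 - 23434\right) \left(\frac{1}{-8541 + \left(-85 + 11^{2} + 11 \left(-21\right)\right)} - 837\right) = - 67006 \left(\frac{1}{-8541 - 195} - 837\right) = - 67006 \left(\frac{1}{-8736} - 837\right) = - 67006 \left(- \frac{1}{8736} - 837\right) = \left(-67006\right) \left(- \frac{7312033}{8736}\right) = \frac{244975041599}{4368}$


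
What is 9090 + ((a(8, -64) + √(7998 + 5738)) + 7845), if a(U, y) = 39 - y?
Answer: 17038 + 2*√3434 ≈ 17155.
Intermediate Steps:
9090 + ((a(8, -64) + √(7998 + 5738)) + 7845) = 9090 + (((39 - 1*(-64)) + √(7998 + 5738)) + 7845) = 9090 + (((39 + 64) + √13736) + 7845) = 9090 + ((103 + 2*√3434) + 7845) = 9090 + (7948 + 2*√3434) = 17038 + 2*√3434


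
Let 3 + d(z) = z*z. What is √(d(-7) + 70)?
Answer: 2*√29 ≈ 10.770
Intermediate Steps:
d(z) = -3 + z² (d(z) = -3 + z*z = -3 + z²)
√(d(-7) + 70) = √((-3 + (-7)²) + 70) = √((-3 + 49) + 70) = √(46 + 70) = √116 = 2*√29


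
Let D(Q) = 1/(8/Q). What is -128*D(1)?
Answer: -16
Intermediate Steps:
D(Q) = Q/8
-128*D(1) = -16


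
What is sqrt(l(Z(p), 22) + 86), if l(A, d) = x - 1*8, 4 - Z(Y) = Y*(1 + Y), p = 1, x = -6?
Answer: 6*sqrt(2) ≈ 8.4853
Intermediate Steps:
Z(Y) = 4 - Y*(1 + Y)
l(A, d) = -14 (l(A, d) = -6 - 1*8 = -6 - 8 = -14)
sqrt(l(Z(p), 22) + 86) = sqrt(-14 + 86) = sqrt(72) = 6*sqrt(2)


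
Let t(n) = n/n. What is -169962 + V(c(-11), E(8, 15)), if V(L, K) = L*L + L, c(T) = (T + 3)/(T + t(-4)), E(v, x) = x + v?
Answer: -4249014/25 ≈ -1.6996e+5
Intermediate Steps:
t(n) = 1
E(v, x) = v + x
c(T) = (3 + T)/(1 + T) (c(T) = (T + 3)/(T + 1) = (3 + T)/(1 + T))
V(L, K) = L + L² (V(L, K) = L² + L = L + L²)
-169962 + V(c(-11), E(8, 15)) = -169962 + ((3 - 11)/(1 - 11))*(1 + (3 - 11)/(1 - 11)) = -169962 + (-8/(-10))*(1 - 8/(-10)) = -169962 + (-⅒*(-8))*(1 - ⅒*(-8)) = -169962 + 4*(1 + ⅘)/5 = -169962 + (⅘)*(9/5) = -169962 + 36/25 = -4249014/25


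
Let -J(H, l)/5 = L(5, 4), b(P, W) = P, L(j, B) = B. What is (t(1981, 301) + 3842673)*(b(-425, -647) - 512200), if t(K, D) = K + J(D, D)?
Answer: -1970855504250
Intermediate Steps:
J(H, l) = -20 (J(H, l) = -5*4 = -20)
t(K, D) = -20 + K (t(K, D) = K - 20 = -20 + K)
(t(1981, 301) + 3842673)*(b(-425, -647) - 512200) = ((-20 + 1981) + 3842673)*(-425 - 512200) = (1961 + 3842673)*(-512625) = 3844634*(-512625) = -1970855504250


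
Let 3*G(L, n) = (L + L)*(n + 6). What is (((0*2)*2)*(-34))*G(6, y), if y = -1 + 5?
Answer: 0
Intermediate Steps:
y = 4
G(L, n) = 2*L*(6 + n)/3 (G(L, n) = ((L + L)*(n + 6))/3 = ((2*L)*(6 + n))/3 = (2*L*(6 + n))/3 = 2*L*(6 + n)/3)
(((0*2)*2)*(-34))*G(6, y) = (((0*2)*2)*(-34))*((⅔)*6*(6 + 4)) = ((0*2)*(-34))*((⅔)*6*10) = (0*(-34))*40 = 0*40 = 0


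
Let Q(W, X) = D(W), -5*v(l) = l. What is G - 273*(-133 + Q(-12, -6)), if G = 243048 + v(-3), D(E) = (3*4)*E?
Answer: 1593348/5 ≈ 3.1867e+5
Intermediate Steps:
D(E) = 12*E
v(l) = -l/5
Q(W, X) = 12*W
G = 1215243/5 (G = 243048 - ⅕*(-3) = 243048 + ⅗ = 1215243/5 ≈ 2.4305e+5)
G - 273*(-133 + Q(-12, -6)) = 1215243/5 - 273*(-133 + 12*(-12)) = 1215243/5 - 273*(-133 - 144) = 1215243/5 - 273*(-277) = 1215243/5 + 75621 = 1593348/5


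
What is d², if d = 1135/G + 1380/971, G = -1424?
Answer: 744829411225/1911870351616 ≈ 0.38958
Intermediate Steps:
d = 863035/1382704 (d = 1135/(-1424) + 1380/971 = 1135*(-1/1424) + 1380*(1/971) = -1135/1424 + 1380/971 = 863035/1382704 ≈ 0.62416)
d² = (863035/1382704)² = 744829411225/1911870351616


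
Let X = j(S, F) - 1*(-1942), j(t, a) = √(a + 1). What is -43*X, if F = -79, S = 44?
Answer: -83506 - 43*I*√78 ≈ -83506.0 - 379.77*I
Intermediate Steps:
j(t, a) = √(1 + a)
X = 1942 + I*√78 (X = √(1 - 79) - 1*(-1942) = √(-78) + 1942 = I*√78 + 1942 = 1942 + I*√78 ≈ 1942.0 + 8.8318*I)
-43*X = -43*(1942 + I*√78) = -83506 - 43*I*√78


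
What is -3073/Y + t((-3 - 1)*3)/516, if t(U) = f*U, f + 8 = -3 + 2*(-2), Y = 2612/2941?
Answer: -388581619/112316 ≈ -3459.7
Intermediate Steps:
Y = 2612/2941 (Y = 2612*(1/2941) = 2612/2941 ≈ 0.88813)
f = -15 (f = -8 + (-3 + 2*(-2)) = -8 + (-3 - 4) = -8 - 7 = -15)
t(U) = -15*U
-3073/Y + t((-3 - 1)*3)/516 = -3073/2612/2941 - 15*(-3 - 1)*3/516 = -3073*2941/2612 - (-60)*3*(1/516) = -9037693/2612 - 15*(-12)*(1/516) = -9037693/2612 + 180*(1/516) = -9037693/2612 + 15/43 = -388581619/112316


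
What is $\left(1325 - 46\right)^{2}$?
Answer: $1635841$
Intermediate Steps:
$\left(1325 - 46\right)^{2} = 1279^{2} = 1635841$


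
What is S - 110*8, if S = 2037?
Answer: 1157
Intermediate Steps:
S - 110*8 = 2037 - 110*8 = 2037 - 1*880 = 2037 - 880 = 1157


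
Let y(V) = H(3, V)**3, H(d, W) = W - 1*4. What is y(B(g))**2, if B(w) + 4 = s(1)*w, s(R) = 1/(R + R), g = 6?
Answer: 15625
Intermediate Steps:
s(R) = 1/(2*R)
B(w) = -4 + w/2 (B(w) = -4 + ((1/2)/1)*w = -4 + ((1/2)*1)*w = -4 + w/2)
H(d, W) = -4 + W (H(d, W) = W - 4 = -4 + W)
y(V) = (-4 + V)**3
y(B(g))**2 = ((-4 + (-4 + (1/2)*6))**3)**2 = ((-4 + (-4 + 3))**3)**2 = ((-4 - 1)**3)**2 = ((-5)**3)**2 = (-125)**2 = 15625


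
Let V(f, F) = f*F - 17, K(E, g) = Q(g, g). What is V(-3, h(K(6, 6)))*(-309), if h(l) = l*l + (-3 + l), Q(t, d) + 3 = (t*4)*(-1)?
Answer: 653226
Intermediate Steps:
Q(t, d) = -3 - 4*t (Q(t, d) = -3 + (t*4)*(-1) = -3 + (4*t)*(-1) = -3 - 4*t)
K(E, g) = -3 - 4*g
h(l) = -3 + l + l² (h(l) = l² + (-3 + l) = -3 + l + l²)
V(f, F) = -17 + F*f (V(f, F) = F*f - 17 = -17 + F*f)
V(-3, h(K(6, 6)))*(-309) = (-17 + (-3 + (-3 - 4*6) + (-3 - 4*6)²)*(-3))*(-309) = (-17 + (-3 + (-3 - 24) + (-3 - 24)²)*(-3))*(-309) = (-17 + (-3 - 27 + (-27)²)*(-3))*(-309) = (-17 + (-3 - 27 + 729)*(-3))*(-309) = (-17 + 699*(-3))*(-309) = (-17 - 2097)*(-309) = -2114*(-309) = 653226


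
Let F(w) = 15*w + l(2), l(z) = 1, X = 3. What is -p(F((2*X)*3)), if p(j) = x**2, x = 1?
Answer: -1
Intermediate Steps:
F(w) = 1 + 15*w (F(w) = 15*w + 1 = 1 + 15*w)
p(j) = 1 (p(j) = 1**2 = 1)
-p(F((2*X)*3)) = -1*1 = -1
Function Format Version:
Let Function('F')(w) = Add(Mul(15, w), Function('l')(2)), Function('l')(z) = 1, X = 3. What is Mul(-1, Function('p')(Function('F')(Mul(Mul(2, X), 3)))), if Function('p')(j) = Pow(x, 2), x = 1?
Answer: -1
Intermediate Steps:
Function('F')(w) = Add(1, Mul(15, w)) (Function('F')(w) = Add(Mul(15, w), 1) = Add(1, Mul(15, w)))
Function('p')(j) = 1 (Function('p')(j) = Pow(1, 2) = 1)
Mul(-1, Function('p')(Function('F')(Mul(Mul(2, X), 3)))) = Mul(-1, 1) = -1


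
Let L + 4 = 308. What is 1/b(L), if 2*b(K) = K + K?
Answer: 1/304 ≈ 0.0032895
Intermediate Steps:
L = 304 (L = -4 + 308 = 304)
b(K) = K (b(K) = (K + K)/2 = (2*K)/2 = K)
1/b(L) = 1/304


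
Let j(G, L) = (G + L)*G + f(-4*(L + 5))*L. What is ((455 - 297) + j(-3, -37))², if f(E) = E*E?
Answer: 367151164900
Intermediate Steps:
f(E) = E²
j(G, L) = G*(G + L) + L*(-20 - 4*L)² (j(G, L) = (G + L)*G + (-4*(L + 5))²*L = G*(G + L) + (-4*(5 + L))²*L = G*(G + L) + (-20 - 4*L)²*L = G*(G + L) + L*(-20 - 4*L)²)
((455 - 297) + j(-3, -37))² = ((455 - 297) + ((-3)² - 3*(-37) + 16*(-37)*(5 - 37)²))² = (158 + (9 + 111 + 16*(-37)*(-32)²))² = (158 + (9 + 111 + 16*(-37)*1024))² = (158 + (9 + 111 - 606208))² = (158 - 606088)² = (-605930)² = 367151164900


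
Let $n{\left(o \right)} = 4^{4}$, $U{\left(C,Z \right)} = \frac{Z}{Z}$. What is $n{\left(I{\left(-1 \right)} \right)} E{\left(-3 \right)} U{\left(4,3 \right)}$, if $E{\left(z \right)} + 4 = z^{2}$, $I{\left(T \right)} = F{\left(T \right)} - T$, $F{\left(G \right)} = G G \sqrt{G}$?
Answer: $1280$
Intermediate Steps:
$F{\left(G \right)} = G^{\frac{5}{2}}$ ($F{\left(G \right)} = G^{2} \sqrt{G} = G^{\frac{5}{2}}$)
$I{\left(T \right)} = T^{\frac{5}{2}} - T$
$U{\left(C,Z \right)} = 1$
$E{\left(z \right)} = -4 + z^{2}$
$n{\left(o \right)} = 256$
$n{\left(I{\left(-1 \right)} \right)} E{\left(-3 \right)} U{\left(4,3 \right)} = 256 \left(-4 + \left(-3\right)^{2}\right) 1 = 256 \left(-4 + 9\right) 1 = 256 \cdot 5 \cdot 1 = 1280 \cdot 1 = 1280$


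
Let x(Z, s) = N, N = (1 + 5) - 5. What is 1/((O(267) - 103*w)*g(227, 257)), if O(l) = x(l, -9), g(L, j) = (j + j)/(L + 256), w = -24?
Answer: 483/1271122 ≈ 0.00037998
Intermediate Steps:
N = 1 (N = 6 - 5 = 1)
x(Z, s) = 1
g(L, j) = 2*j/(256 + L) (g(L, j) = (2*j)/(256 + L) = 2*j/(256 + L))
O(l) = 1
1/((O(267) - 103*w)*g(227, 257)) = 1/((1 - 103*(-24))*((2*257/(256 + 227)))) = 1/((1 + 2472)*((2*257/483))) = 1/(2473*((2*257*(1/483)))) = 1/(2473*(514/483)) = (1/2473)*(483/514) = 483/1271122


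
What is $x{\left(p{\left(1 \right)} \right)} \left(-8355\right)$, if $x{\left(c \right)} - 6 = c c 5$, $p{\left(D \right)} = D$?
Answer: $-91905$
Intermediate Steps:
$x{\left(c \right)} = 6 + 5 c^{2}$ ($x{\left(c \right)} = 6 + c c 5 = 6 + c^{2} \cdot 5 = 6 + 5 c^{2}$)
$x{\left(p{\left(1 \right)} \right)} \left(-8355\right) = \left(6 + 5 \cdot 1^{2}\right) \left(-8355\right) = \left(6 + 5 \cdot 1\right) \left(-8355\right) = \left(6 + 5\right) \left(-8355\right) = 11 \left(-8355\right) = -91905$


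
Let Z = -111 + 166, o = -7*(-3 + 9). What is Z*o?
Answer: -2310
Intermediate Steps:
o = -42 (o = -7*6 = -42)
Z = 55
Z*o = 55*(-42) = -2310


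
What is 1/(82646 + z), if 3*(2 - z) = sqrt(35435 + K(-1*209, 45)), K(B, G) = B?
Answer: 41324/3415343995 + sqrt(3914)/6830687990 ≈ 1.2109e-5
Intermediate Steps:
z = 2 - sqrt(3914) (z = 2 - sqrt(35435 - 1*209)/3 = 2 - sqrt(35435 - 209)/3 = 2 - sqrt(3914) ≈ -60.562)
1/(82646 + z) = 1/(82646 + (2 - sqrt(3914))) = 1/(82648 - sqrt(3914))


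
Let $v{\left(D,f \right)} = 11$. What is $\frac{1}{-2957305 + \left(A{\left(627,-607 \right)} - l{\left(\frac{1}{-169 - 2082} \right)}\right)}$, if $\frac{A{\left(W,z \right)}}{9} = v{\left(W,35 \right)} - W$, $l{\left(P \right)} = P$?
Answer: $- \frac{2251}{6669373098} \approx -3.3751 \cdot 10^{-7}$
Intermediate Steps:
$A{\left(W,z \right)} = 99 - 9 W$ ($A{\left(W,z \right)} = 9 \left(11 - W\right) = 99 - 9 W$)
$\frac{1}{-2957305 + \left(A{\left(627,-607 \right)} - l{\left(\frac{1}{-169 - 2082} \right)}\right)} = \frac{1}{-2957305 + \left(\left(99 - 5643\right) - \frac{1}{-169 - 2082}\right)} = \frac{1}{-2957305 + \left(\left(99 - 5643\right) - \frac{1}{-2251}\right)} = \frac{1}{-2957305 - \frac{12479543}{2251}} = \frac{1}{- \frac{6669373098}{2251}} = - \frac{2251}{6669373098}$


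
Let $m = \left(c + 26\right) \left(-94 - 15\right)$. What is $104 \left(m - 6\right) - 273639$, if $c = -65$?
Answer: $167841$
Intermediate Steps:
$m = 4251$ ($m = \left(-65 + 26\right) \left(-94 - 15\right) = \left(-39\right) \left(-109\right) = 4251$)
$104 \left(m - 6\right) - 273639 = 104 \left(4251 - 6\right) - 273639 = 104 \cdot 4245 - 273639 = 441480 - 273639 = 167841$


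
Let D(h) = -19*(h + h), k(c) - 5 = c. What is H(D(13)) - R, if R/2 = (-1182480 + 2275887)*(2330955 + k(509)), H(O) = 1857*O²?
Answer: -5098035874914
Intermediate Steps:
k(c) = 5 + c
D(h) = -38*h
R = 5098489049766 (R = 2*((-1182480 + 2275887)*(2330955 + (5 + 509))) = 2*(1093407*(2330955 + 514)) = 2*(1093407*2331469) = 2*2549244524883 = 5098489049766)
H(D(13)) - R = 1857*(-38*13)² - 1*5098489049766 = 1857*(-494)² - 5098489049766 = 1857*244036 - 5098489049766 = 453174852 - 5098489049766 = -5098035874914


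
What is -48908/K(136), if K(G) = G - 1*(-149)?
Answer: -48908/285 ≈ -171.61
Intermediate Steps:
K(G) = 149 + G (K(G) = G + 149 = 149 + G)
-48908/K(136) = -48908/(149 + 136) = -48908/285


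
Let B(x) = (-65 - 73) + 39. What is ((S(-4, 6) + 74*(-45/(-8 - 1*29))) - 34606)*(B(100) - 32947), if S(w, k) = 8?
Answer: 1140351368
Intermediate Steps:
B(x) = -99 (B(x) = -138 + 39 = -99)
((S(-4, 6) + 74*(-45/(-8 - 1*29))) - 34606)*(B(100) - 32947) = ((8 + 74*(-45/(-8 - 1*29))) - 34606)*(-99 - 32947) = ((8 + 74*(-45/(-8 - 29))) - 34606)*(-33046) = ((8 + 74*(-45/(-37))) - 34606)*(-33046) = ((8 + 74*(-45*(-1/37))) - 34606)*(-33046) = ((8 + 74*(45/37)) - 34606)*(-33046) = ((8 + 90) - 34606)*(-33046) = (98 - 34606)*(-33046) = -34508*(-33046) = 1140351368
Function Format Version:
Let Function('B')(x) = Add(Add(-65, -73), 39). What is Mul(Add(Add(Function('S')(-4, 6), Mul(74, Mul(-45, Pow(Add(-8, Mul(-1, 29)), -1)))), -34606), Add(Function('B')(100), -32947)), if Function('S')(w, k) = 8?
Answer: 1140351368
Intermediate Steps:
Function('B')(x) = -99 (Function('B')(x) = Add(-138, 39) = -99)
Mul(Add(Add(Function('S')(-4, 6), Mul(74, Mul(-45, Pow(Add(-8, Mul(-1, 29)), -1)))), -34606), Add(Function('B')(100), -32947)) = Mul(Add(Add(8, Mul(74, Mul(-45, Pow(Add(-8, Mul(-1, 29)), -1)))), -34606), Add(-99, -32947)) = Mul(Add(Add(8, Mul(74, Mul(-45, Pow(Add(-8, -29), -1)))), -34606), -33046) = Mul(Add(Add(8, Mul(74, Mul(-45, Pow(-37, -1)))), -34606), -33046) = Mul(Add(Add(8, Mul(74, Mul(-45, Rational(-1, 37)))), -34606), -33046) = Mul(Add(Add(8, Mul(74, Rational(45, 37))), -34606), -33046) = Mul(Add(Add(8, 90), -34606), -33046) = Mul(Add(98, -34606), -33046) = Mul(-34508, -33046) = 1140351368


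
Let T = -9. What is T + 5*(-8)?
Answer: -49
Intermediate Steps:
T + 5*(-8) = -9 + 5*(-8) = -9 - 40 = -49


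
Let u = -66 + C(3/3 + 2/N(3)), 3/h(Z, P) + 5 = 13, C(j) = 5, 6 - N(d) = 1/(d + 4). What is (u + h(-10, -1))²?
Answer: 235225/64 ≈ 3675.4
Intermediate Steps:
N(d) = 6 - 1/(4 + d) (N(d) = 6 - 1/(d + 4) = 6 - 1/(4 + d))
h(Z, P) = 3/8 (h(Z, P) = 3/(-5 + 13) = 3/8)
u = -61 (u = -66 + 5 = -61)
(u + h(-10, -1))² = (-61 + 3/8)² = (-485/8)² = 235225/64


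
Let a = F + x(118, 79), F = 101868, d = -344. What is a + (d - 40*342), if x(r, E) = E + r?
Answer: 88041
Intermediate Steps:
a = 102065 (a = 101868 + (79 + 118) = 101868 + 197 = 102065)
a + (d - 40*342) = 102065 + (-344 - 40*342) = 102065 + (-344 - 13680) = 102065 - 14024 = 88041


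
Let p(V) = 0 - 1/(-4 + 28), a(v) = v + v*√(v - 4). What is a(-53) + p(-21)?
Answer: -1273/24 - 53*I*√57 ≈ -53.042 - 400.14*I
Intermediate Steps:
a(v) = v + v*√(-4 + v)
p(V) = -1/24 (p(V) = 0 - 1/24 = -1/24)
a(-53) + p(-21) = -53*(1 + √(-4 - 53)) - 1/24 = -53*(1 + √(-57)) - 1/24 = -53*(1 + I*√57) - 1/24 = (-53 - 53*I*√57) - 1/24 = -1273/24 - 53*I*√57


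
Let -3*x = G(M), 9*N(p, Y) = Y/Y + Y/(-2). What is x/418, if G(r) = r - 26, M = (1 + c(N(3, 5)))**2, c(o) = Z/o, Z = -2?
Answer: -13/114 ≈ -0.11404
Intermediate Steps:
N(p, Y) = 1/9 - Y/18 (N(p, Y) = (Y/Y + Y/(-2))/9 = (1 + Y*(-1/2))/9 = (1 - Y/2)/9 = 1/9 - Y/18)
c(o) = -2/o
M = 169 (M = (1 - 2/(1/9 - 1/18*5))**2 = (1 - 2/(1/9 - 5/18))**2 = (1 - 2/(-1/6))**2 = (1 - 2*(-6))**2 = (1 + 12)**2 = 13**2 = 169)
G(r) = -26 + r
x = -143/3 (x = -(-26 + 169)/3 = -1/3*143 = -143/3 ≈ -47.667)
x/418 = -143/3/418 = -143/3*1/418 = -13/114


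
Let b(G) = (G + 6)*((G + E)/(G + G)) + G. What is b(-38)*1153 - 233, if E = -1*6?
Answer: -1242749/19 ≈ -65408.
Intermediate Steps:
E = -6
b(G) = G + (-6 + G)*(6 + G)/(2*G) (b(G) = (G + 6)*((G - 6)/(G + G)) + G = (6 + G)*((-6 + G)/((2*G))) + G = (6 + G)*((-6 + G)*(1/(2*G))) + G = (6 + G)*((-6 + G)/(2*G)) + G = (-6 + G)*(6 + G)/(2*G) + G = G + (-6 + G)*(6 + G)/(2*G))
b(-38)*1153 - 233 = (-18/(-38) + (3/2)*(-38))*1153 - 233 = (-18*(-1/38) - 57)*1153 - 233 = (9/19 - 57)*1153 - 233 = -1074/19*1153 - 233 = -1238322/19 - 233 = -1242749/19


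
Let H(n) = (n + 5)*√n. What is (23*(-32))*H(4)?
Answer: -13248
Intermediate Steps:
H(n) = √n*(5 + n) (H(n) = (5 + n)*√n = √n*(5 + n))
(23*(-32))*H(4) = (23*(-32))*(√4*(5 + 4)) = -1472*9 = -736*18 = -13248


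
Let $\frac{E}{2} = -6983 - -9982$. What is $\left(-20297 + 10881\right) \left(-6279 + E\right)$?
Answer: $2645896$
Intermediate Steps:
$E = 5998$ ($E = 2 \left(-6983 - -9982\right) = 2 \left(-6983 + 9982\right) = 2 \cdot 2999 = 5998$)
$\left(-20297 + 10881\right) \left(-6279 + E\right) = \left(-20297 + 10881\right) \left(-6279 + 5998\right) = \left(-9416\right) \left(-281\right) = 2645896$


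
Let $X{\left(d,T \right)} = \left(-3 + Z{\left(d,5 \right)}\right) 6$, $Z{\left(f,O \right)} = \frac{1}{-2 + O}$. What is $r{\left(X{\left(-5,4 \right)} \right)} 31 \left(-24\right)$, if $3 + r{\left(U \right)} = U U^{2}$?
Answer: $3049656$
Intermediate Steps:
$X{\left(d,T \right)} = -16$ ($X{\left(d,T \right)} = \left(-3 + \frac{1}{-2 + 5}\right) 6 = \left(-3 + \frac{1}{3}\right) 6 = \left(- \frac{8}{3}\right) 6 = -16$)
$r{\left(U \right)} = -3 + U^{3}$ ($r{\left(U \right)} = -3 + U U^{2} = -3 + U^{3}$)
$r{\left(X{\left(-5,4 \right)} \right)} 31 \left(-24\right) = \left(-3 + \left(-16\right)^{3}\right) 31 \left(-24\right) = \left(-3 - 4096\right) 31 \left(-24\right) = \left(-4099\right) 31 \left(-24\right) = \left(-127069\right) \left(-24\right) = 3049656$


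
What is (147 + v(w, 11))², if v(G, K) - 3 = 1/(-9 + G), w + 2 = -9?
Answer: 8994001/400 ≈ 22485.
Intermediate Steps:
w = -11 (w = -2 - 9 = -11)
v(G, K) = 3 + 1/(-9 + G)
(147 + v(w, 11))² = (147 + (-26 + 3*(-11))/(-9 - 11))² = (147 + (-26 - 33)/(-20))² = (147 - 1/20*(-59))² = (147 + 59/20)² = (2999/20)² = 8994001/400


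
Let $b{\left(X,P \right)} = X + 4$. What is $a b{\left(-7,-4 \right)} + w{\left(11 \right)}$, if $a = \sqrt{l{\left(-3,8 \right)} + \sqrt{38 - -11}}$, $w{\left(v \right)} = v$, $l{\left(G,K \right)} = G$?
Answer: $5$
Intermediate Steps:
$b{\left(X,P \right)} = 4 + X$
$a = 2$ ($a = \sqrt{-3 + \sqrt{38 - -11}} = \sqrt{-3 + \sqrt{38 + 11}} = \sqrt{-3 + \sqrt{49}} = \sqrt{-3 + 7} = \sqrt{4} = 2$)
$a b{\left(-7,-4 \right)} + w{\left(11 \right)} = 2 \left(4 - 7\right) + 11 = 2 \left(-3\right) + 11 = -6 + 11 = 5$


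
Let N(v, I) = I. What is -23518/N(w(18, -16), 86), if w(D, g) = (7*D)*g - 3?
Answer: -11759/43 ≈ -273.46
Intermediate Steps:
w(D, g) = -3 + 7*D*g (w(D, g) = 7*D*g - 3 = -3 + 7*D*g)
-23518/N(w(18, -16), 86) = -23518/86 = -23518*1/86 = -11759/43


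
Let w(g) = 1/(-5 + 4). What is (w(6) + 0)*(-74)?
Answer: 74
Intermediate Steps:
w(g) = -1 (w(g) = 1/(-1) = -1)
(w(6) + 0)*(-74) = (-1 + 0)*(-74) = -1*(-74) = 74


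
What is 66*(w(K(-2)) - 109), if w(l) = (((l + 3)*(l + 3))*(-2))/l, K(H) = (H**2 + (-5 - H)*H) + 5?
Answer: -50226/5 ≈ -10045.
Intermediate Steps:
K(H) = 5 + H**2 + H*(-5 - H) (K(H) = (H**2 + H*(-5 - H)) + 5 = 5 + H**2 + H*(-5 - H))
w(l) = -2*(3 + l)**2/l (w(l) = (((3 + l)*(3 + l))*(-2))/l = ((3 + l)**2*(-2))/l = (-2*(3 + l)**2)/l = -2*(3 + l)**2/l)
66*(w(K(-2)) - 109) = 66*(-2*(3 + (5 - 5*(-2)))**2/(5 - 5*(-2)) - 109) = 66*(-2*(3 + (5 + 10))**2/(5 + 10) - 109) = 66*(-2*(3 + 15)**2/15 - 109) = 66*(-2*1/15*18**2 - 109) = 66*(-2*1/15*324 - 109) = 66*(-216/5 - 109) = 66*(-761/5) = -50226/5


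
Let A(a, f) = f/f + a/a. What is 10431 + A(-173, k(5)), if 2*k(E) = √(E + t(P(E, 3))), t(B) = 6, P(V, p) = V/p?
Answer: 10433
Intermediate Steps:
k(E) = √(6 + E)/2 (k(E) = √(E + 6)/2 = √(6 + E)/2)
A(a, f) = 2 (A(a, f) = 1 + 1 = 2)
10431 + A(-173, k(5)) = 10431 + 2 = 10433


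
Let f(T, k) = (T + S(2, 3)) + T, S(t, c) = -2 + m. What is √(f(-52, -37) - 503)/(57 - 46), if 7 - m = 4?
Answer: I*√606/11 ≈ 2.2379*I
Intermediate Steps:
m = 3 (m = 7 - 1*4 = 7 - 4 = 3)
S(t, c) = 1 (S(t, c) = -2 + 3 = 1)
f(T, k) = 1 + 2*T (f(T, k) = (T + 1) + T = (1 + T) + T = 1 + 2*T)
√(f(-52, -37) - 503)/(57 - 46) = √((1 + 2*(-52)) - 503)/(57 - 46) = √((1 - 104) - 503)/11 = √(-103 - 503)*(1/11) = √(-606)*(1/11) = (I*√606)*(1/11) = I*√606/11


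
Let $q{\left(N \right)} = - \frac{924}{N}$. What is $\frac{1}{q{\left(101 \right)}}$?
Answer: $- \frac{101}{924} \approx -0.10931$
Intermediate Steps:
$\frac{1}{q{\left(101 \right)}} = \frac{1}{\left(-924\right) \frac{1}{101}} = \frac{1}{- \frac{924}{101}} = - \frac{101}{924}$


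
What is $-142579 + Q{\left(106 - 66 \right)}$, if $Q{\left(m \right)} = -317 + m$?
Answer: $-142856$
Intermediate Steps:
$-142579 + Q{\left(106 - 66 \right)} = -142579 + \left(-317 + \left(106 - 66\right)\right) = -142579 + \left(-317 + 40\right) = -142579 - 277 = -142856$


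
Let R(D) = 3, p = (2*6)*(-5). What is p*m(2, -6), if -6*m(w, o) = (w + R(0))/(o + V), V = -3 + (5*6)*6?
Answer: 50/171 ≈ 0.29240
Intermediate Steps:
p = -60 (p = 12*(-5) = -60)
V = 177 (V = -3 + 30*6 = -3 + 180 = 177)
m(w, o) = -(3 + w)/(6*(177 + o)) (m(w, o) = -(w + 3)/(6*(o + 177)) = -(3 + w)/(6*(177 + o)))
p*m(2, -6) = -10*(-3 - 1*2)/(177 - 6) = -10*(-3 - 2)/171 = -10*(-5)/171 = -60*(-5/1026) = 50/171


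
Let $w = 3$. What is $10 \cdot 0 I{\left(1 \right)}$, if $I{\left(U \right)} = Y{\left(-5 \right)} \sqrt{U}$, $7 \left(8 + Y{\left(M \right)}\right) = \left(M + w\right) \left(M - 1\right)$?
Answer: $0$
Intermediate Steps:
$Y{\left(M \right)} = -8 + \frac{\left(-1 + M\right) \left(3 + M\right)}{7}$ ($Y{\left(M \right)} = -8 + \frac{\left(M + 3\right) \left(M - 1\right)}{7} = -8 + \frac{\left(3 + M\right) \left(-1 + M\right)}{7} = -8 + \frac{\left(-1 + M\right) \left(3 + M\right)}{7}$)
$I{\left(U \right)} = - \frac{44 \sqrt{U}}{7}$ ($I{\left(U \right)} = \left(- \frac{59}{7} + \frac{\left(-5\right)^{2}}{7} + \frac{2}{7} \left(-5\right)\right) \sqrt{U} = \left(- \frac{59}{7} + \frac{1}{7} \cdot 25 - \frac{10}{7}\right) \sqrt{U} = \left(- \frac{59}{7} + \frac{25}{7} - \frac{10}{7}\right) \sqrt{U} = - \frac{44 \sqrt{U}}{7}$)
$10 \cdot 0 I{\left(1 \right)} = 10 \cdot 0 \left(- \frac{44 \sqrt{1}}{7}\right) = 0 \left(\left(- \frac{44}{7}\right) 1\right) = 0 \left(- \frac{44}{7}\right) = 0$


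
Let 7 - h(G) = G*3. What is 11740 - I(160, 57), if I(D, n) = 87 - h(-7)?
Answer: 11681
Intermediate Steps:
h(G) = 7 - 3*G (h(G) = 7 - G*3 = 7 - 3*G)
I(D, n) = 59 (I(D, n) = 87 - (7 - 3*(-7)) = 87 - (7 + 21) = 87 - 1*28 = 87 - 28 = 59)
11740 - I(160, 57) = 11740 - 1*59 = 11740 - 59 = 11681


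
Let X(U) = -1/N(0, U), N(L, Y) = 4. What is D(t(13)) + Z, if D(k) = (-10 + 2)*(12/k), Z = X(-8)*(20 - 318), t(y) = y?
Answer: 1745/26 ≈ 67.115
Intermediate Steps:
X(U) = -1/4
Z = 149/2 (Z = -(20 - 318)/4 = -1/4*(-298) = 149/2 ≈ 74.500)
D(k) = -96/k
D(t(13)) + Z = -96/13 + 149/2 = 1745/26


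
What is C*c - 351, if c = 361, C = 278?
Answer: 100007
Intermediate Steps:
C*c - 351 = 278*361 - 351 = 100358 - 351 = 100007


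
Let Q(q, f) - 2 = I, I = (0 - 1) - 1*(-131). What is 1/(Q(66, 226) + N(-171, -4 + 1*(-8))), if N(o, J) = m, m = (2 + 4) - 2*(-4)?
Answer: 1/146 ≈ 0.0068493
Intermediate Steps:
m = 14 (m = 6 + 8 = 14)
N(o, J) = 14
I = 130 (I = -1 + 131 = 130)
Q(q, f) = 132 (Q(q, f) = 2 + 130 = 132)
1/(Q(66, 226) + N(-171, -4 + 1*(-8))) = 1/(132 + 14) = 1/146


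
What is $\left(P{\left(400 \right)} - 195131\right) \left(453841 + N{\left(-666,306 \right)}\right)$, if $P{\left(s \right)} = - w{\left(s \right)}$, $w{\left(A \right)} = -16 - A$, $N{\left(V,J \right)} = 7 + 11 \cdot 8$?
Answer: $-88388148240$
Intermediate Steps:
$N{\left(V,J \right)} = 95$ ($N{\left(V,J \right)} = 7 + 88 = 95$)
$P{\left(s \right)} = 16 + s$ ($P{\left(s \right)} = - (-16 - s) = 16 + s$)
$\left(P{\left(400 \right)} - 195131\right) \left(453841 + N{\left(-666,306 \right)}\right) = \left(\left(16 + 400\right) - 195131\right) \left(453841 + 95\right) = \left(416 - 195131\right) 453936 = \left(-194715\right) 453936 = -88388148240$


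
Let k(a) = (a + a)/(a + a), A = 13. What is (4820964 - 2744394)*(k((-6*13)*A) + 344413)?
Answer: 715199779980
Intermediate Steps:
k(a) = 1 (k(a) = (2*a)/((2*a)) = (2*a)*(1/(2*a)) = 1)
(4820964 - 2744394)*(k((-6*13)*A) + 344413) = (4820964 - 2744394)*(1 + 344413) = 2076570*344414 = 715199779980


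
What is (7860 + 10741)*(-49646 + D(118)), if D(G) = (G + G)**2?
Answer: 112536050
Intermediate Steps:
D(G) = 4*G**2 (D(G) = (2*G)**2 = 4*G**2)
(7860 + 10741)*(-49646 + D(118)) = (7860 + 10741)*(-49646 + 4*118**2) = 18601*(-49646 + 4*13924) = 18601*(-49646 + 55696) = 18601*6050 = 112536050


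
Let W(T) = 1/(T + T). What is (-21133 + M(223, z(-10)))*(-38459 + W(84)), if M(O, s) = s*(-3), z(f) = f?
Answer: 136348825433/168 ≈ 8.1160e+8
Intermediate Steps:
M(O, s) = -3*s
W(T) = 1/(2*T)
(-21133 + M(223, z(-10)))*(-38459 + W(84)) = (-21133 - 3*(-10))*(-38459 + (½)/84) = (-21133 + 30)*(-38459 + (½)*(1/84)) = -21103*(-38459 + 1/168) = -21103*(-6461111/168) = 136348825433/168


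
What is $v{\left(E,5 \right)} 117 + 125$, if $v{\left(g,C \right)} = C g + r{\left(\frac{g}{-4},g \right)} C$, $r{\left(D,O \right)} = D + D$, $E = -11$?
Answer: $- \frac{6185}{2} \approx -3092.5$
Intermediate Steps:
$r{\left(D,O \right)} = 2 D$
$v{\left(g,C \right)} = \frac{C g}{2}$ ($v{\left(g,C \right)} = C g + 2 \frac{g}{-4} C = C g + 2 g \left(- \frac{1}{4}\right) C = C g + 2 \left(- \frac{g}{4}\right) C = C g + - \frac{g}{2} C = C g - \frac{C g}{2} = \frac{C g}{2}$)
$v{\left(E,5 \right)} 117 + 125 = \frac{1}{2} \cdot 5 \left(-11\right) 117 + 125 = \left(- \frac{55}{2}\right) 117 + 125 = - \frac{6435}{2} + 125 = - \frac{6185}{2}$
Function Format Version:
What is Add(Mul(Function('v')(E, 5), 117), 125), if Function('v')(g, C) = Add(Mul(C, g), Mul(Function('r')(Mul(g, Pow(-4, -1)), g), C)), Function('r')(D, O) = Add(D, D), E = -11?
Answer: Rational(-6185, 2) ≈ -3092.5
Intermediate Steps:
Function('r')(D, O) = Mul(2, D)
Function('v')(g, C) = Mul(Rational(1, 2), C, g) (Function('v')(g, C) = Add(Mul(C, g), Mul(Mul(2, Mul(g, Pow(-4, -1))), C)) = Add(Mul(C, g), Mul(Mul(2, Mul(g, Rational(-1, 4))), C)) = Add(Mul(C, g), Mul(Mul(2, Mul(Rational(-1, 4), g)), C)) = Add(Mul(C, g), Mul(Mul(Rational(-1, 2), g), C)) = Add(Mul(C, g), Mul(Rational(-1, 2), C, g)) = Mul(Rational(1, 2), C, g))
Add(Mul(Function('v')(E, 5), 117), 125) = Add(Mul(Mul(Rational(1, 2), 5, -11), 117), 125) = Add(Mul(Rational(-55, 2), 117), 125) = Add(Rational(-6435, 2), 125) = Rational(-6185, 2)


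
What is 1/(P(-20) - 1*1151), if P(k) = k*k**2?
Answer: -1/9151 ≈ -0.00010928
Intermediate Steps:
P(k) = k**3
1/(P(-20) - 1*1151) = 1/((-20)**3 - 1*1151) = 1/(-8000 - 1151) = 1/(-9151) = -1/9151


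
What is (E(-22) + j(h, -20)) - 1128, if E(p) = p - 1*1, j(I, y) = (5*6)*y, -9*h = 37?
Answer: -1751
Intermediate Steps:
h = -37/9 (h = -⅑*37 = -37/9 ≈ -4.1111)
j(I, y) = 30*y
E(p) = -1 + p (E(p) = p - 1 = -1 + p)
(E(-22) + j(h, -20)) - 1128 = ((-1 - 22) + 30*(-20)) - 1128 = (-23 - 600) - 1128 = -623 - 1128 = -1751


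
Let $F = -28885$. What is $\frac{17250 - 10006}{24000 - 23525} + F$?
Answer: $- \frac{13713131}{475} \approx -28870.0$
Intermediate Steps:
$\frac{17250 - 10006}{24000 - 23525} + F = \frac{17250 - 10006}{24000 - 23525} - 28885 = \frac{17250 - 10006}{475} - 28885 = \left(17250 - 10006\right) \frac{1}{475} - 28885 = 7244 \cdot \frac{1}{475} - 28885 = \frac{7244}{475} - 28885 = - \frac{13713131}{475}$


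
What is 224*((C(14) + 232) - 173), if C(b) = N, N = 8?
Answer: 15008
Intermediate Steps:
C(b) = 8
224*((C(14) + 232) - 173) = 224*((8 + 232) - 173) = 224*(240 - 173) = 224*67 = 15008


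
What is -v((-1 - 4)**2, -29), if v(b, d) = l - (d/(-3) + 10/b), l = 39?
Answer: -434/15 ≈ -28.933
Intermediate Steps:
v(b, d) = 39 - 10/b + d/3 (v(b, d) = 39 - (d/(-3) + 10/b) = 39 - (d*(-1/3) + 10/b) = 39 - (-d/3 + 10/b) = 39 - (10/b - d/3) = 39 + (-10/b + d/3) = 39 - 10/b + d/3)
-v((-1 - 4)**2, -29) = -(39 - 10/(-1 - 4)**2 + (1/3)*(-29)) = -(39 - 10/((-5)**2) - 29/3) = -(39 - 10/25 - 29/3) = -(39 - 10*1/25 - 29/3) = -(39 - 2/5 - 29/3) = -1*434/15 = -434/15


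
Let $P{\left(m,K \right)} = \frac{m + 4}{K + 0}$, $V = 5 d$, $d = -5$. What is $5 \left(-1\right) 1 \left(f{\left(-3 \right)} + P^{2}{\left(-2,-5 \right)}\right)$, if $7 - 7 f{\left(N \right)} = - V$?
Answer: $\frac{422}{35} \approx 12.057$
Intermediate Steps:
$V = -25$ ($V = 5 \left(-5\right) = -25$)
$P{\left(m,K \right)} = \frac{4 + m}{K}$
$f{\left(N \right)} = - \frac{18}{7}$ ($f{\left(N \right)} = 1 - \frac{\left(-1\right) \left(-25\right)}{7} = 1 - \frac{25}{7} = - \frac{18}{7}$)
$5 \left(-1\right) 1 \left(f{\left(-3 \right)} + P^{2}{\left(-2,-5 \right)}\right) = 5 \left(-1\right) 1 \left(- \frac{18}{7} + \left(\frac{4 - 2}{-5}\right)^{2}\right) = \left(-5\right) 1 \left(- \frac{18}{7} + \left(\left(- \frac{1}{5}\right) 2\right)^{2}\right) = - 5 \left(- \frac{18}{7} + \left(- \frac{2}{5}\right)^{2}\right) = - 5 \left(- \frac{18}{7} + \frac{4}{25}\right) = \left(-5\right) \left(- \frac{422}{175}\right) = \frac{422}{35}$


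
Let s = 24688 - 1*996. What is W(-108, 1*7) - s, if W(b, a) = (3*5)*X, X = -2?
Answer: -23722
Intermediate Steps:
s = 23692 (s = 24688 - 996 = 23692)
W(b, a) = -30 (W(b, a) = (3*5)*(-2) = 15*(-2) = -30)
W(-108, 1*7) - s = -30 - 1*23692 = -30 - 23692 = -23722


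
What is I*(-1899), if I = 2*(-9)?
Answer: 34182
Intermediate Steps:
I = -18
I*(-1899) = -18*(-1899) = 34182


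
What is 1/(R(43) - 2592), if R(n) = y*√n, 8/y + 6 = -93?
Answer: -793881/2057739466 + 99*√43/8230957864 ≈ -0.00038572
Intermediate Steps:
y = -8/99 (y = 8/(-6 - 93) = 8/(-99) = 8*(-1/99) = -8/99 ≈ -0.080808)
R(n) = -8*√n/99
1/(R(43) - 2592) = 1/(-8*√43/99 - 2592) = 1/(-2592 - 8*√43/99)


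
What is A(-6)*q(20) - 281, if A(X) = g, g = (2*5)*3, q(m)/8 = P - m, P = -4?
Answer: -6041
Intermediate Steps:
q(m) = -32 - 8*m (q(m) = 8*(-4 - m) = -32 - 8*m)
g = 30 (g = 10*3 = 30)
A(X) = 30
A(-6)*q(20) - 281 = 30*(-32 - 8*20) - 281 = 30*(-32 - 160) - 281 = 30*(-192) - 281 = -5760 - 281 = -6041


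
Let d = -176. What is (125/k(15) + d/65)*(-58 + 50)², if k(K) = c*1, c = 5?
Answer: 92736/65 ≈ 1426.7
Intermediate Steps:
k(K) = 5 (k(K) = 5*1 = 5)
(125/k(15) + d/65)*(-58 + 50)² = (125/5 - 176/65)*(-58 + 50)² = (125*(⅕) - 176*1/65)*(-8)² = (25 - 176/65)*64 = (1449/65)*64 = 92736/65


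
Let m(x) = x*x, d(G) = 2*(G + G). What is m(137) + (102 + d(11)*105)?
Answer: 23491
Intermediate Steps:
d(G) = 4*G (d(G) = 2*(2*G) = 4*G)
m(x) = x²
m(137) + (102 + d(11)*105) = 137² + (102 + (4*11)*105) = 18769 + (102 + 44*105) = 18769 + (102 + 4620) = 18769 + 4722 = 23491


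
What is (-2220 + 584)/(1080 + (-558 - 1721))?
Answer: 1636/1199 ≈ 1.3645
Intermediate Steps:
(-2220 + 584)/(1080 + (-558 - 1721)) = -1636/(1080 - 2279) = -1636/(-1199) = -1636*(-1/1199) = 1636/1199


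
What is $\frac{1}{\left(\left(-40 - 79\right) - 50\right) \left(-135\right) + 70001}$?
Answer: $\frac{1}{92816} \approx 1.0774 \cdot 10^{-5}$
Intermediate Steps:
$\frac{1}{\left(\left(-40 - 79\right) - 50\right) \left(-135\right) + 70001} = \frac{1}{\left(-119 - 50\right) \left(-135\right) + 70001} = \frac{1}{\left(-169\right) \left(-135\right) + 70001} = \frac{1}{22815 + 70001} = \frac{1}{92816}$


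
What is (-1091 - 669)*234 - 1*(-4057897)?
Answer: 3646057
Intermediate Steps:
(-1091 - 669)*234 - 1*(-4057897) = -1760*234 + 4057897 = -411840 + 4057897 = 3646057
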